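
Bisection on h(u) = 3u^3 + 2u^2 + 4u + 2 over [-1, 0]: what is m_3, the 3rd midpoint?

m = -0.5, h(m) = 0.125 (+); new bracket [-1, -0.5]
m = -0.75, h(m) = -1.140625 (−); new bracket [-0.75, -0.5]
m = -0.625, h(m) = -0.451172 (−); new bracket [-0.625, -0.5]

-0.625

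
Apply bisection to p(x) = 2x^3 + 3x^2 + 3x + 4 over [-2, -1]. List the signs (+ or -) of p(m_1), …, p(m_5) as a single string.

-++-+

p(-1.5) = -0.5 < 0, so the root lies in [-1.5, -1]
p(-1.25) = 1.03125 > 0, so the root lies in [-1.5, -1.25]
p(-1.375) = 0.347656 > 0, so the root lies in [-1.5, -1.375]
p(-1.4375) = -0.0542 < 0, so the root lies in [-1.4375, -1.375]
p(-1.40625) = 0.152 > 0, so the root lies in [-1.4375, -1.40625]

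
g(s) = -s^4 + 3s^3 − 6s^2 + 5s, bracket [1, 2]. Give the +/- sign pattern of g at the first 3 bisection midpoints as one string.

-+-

midpoint 1.5: g = -0.9375 < 0 → [1, 1.5]
midpoint 1.25: g = 0.292969 > 0 → [1.25, 1.5]
midpoint 1.375: g = -0.244385 < 0 → [1.25, 1.375]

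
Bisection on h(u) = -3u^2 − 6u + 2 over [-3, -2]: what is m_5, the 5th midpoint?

u = -2.5 gives h = -1.75, negative; keep [-2.5, -2]
u = -2.25 gives h = 0.3125, positive; keep [-2.5, -2.25]
u = -2.375 gives h = -0.671875, negative; keep [-2.375, -2.25]
u = -2.3125 gives h = -0.168, negative; keep [-2.3125, -2.25]
u = -2.28125 gives h = 0.0752, positive; keep [-2.3125, -2.28125]

-2.28125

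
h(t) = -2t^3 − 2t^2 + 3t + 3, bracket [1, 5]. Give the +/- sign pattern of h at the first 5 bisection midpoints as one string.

----+

t = 3 gives h = -60, negative; keep [1, 3]
t = 2 gives h = -15, negative; keep [1, 2]
t = 1.5 gives h = -3.75, negative; keep [1, 1.5]
t = 1.25 gives h = -0.2812, negative; keep [1, 1.25]
t = 1.125 gives h = 0.9961, positive; keep [1.125, 1.25]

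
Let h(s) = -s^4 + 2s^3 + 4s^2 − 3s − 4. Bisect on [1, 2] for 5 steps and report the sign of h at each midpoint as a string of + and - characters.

s = 1.5 gives h = 2.1875, positive; keep [1, 1.5]
s = 1.25 gives h = -0.035156, negative; keep [1.25, 1.5]
s = 1.375 gives h = 1.062256, positive; keep [1.25, 1.375]
s = 1.3125 gives h = 0.5076, positive; keep [1.25, 1.3125]
s = 1.28125 gives h = 0.2344, positive; keep [1.25, 1.28125]

+-+++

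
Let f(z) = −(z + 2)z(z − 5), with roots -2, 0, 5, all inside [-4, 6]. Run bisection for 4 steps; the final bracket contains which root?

m = 1, f(m) = 12 (+); new bracket [1, 6]
m = 3.5, f(m) = 28.875 (+); new bracket [3.5, 6]
m = 4.75, f(m) = 8.015625 (+); new bracket [4.75, 6]
m = 5.375, f(m) = -14.8652 (−); new bracket [4.75, 5.375]

5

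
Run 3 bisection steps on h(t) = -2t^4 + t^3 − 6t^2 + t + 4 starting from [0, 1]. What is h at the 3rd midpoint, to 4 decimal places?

h(0.5) = 3 > 0, so the root lies in [0.5, 1]
h(0.75) = 1.164062 > 0, so the root lies in [0.75, 1]
h(0.875) = -0.221191 < 0, so the root lies in [0.75, 0.875]

-0.2212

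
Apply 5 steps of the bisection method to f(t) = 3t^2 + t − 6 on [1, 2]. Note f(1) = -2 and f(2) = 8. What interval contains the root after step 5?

midpoint 1.5: f = 2.25 > 0 → [1, 1.5]
midpoint 1.25: f = -0.0625 < 0 → [1.25, 1.5]
midpoint 1.375: f = 1.046875 > 0 → [1.25, 1.375]
midpoint 1.3125: f = 0.4805 > 0 → [1.25, 1.3125]
midpoint 1.28125: f = 0.2061 > 0 → [1.25, 1.28125]

[1.25, 1.28125]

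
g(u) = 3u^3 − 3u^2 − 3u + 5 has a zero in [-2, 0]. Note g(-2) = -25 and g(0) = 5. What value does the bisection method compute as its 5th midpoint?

g(-1) = 2 > 0, so the root lies in [-2, -1]
g(-1.5) = -7.375 < 0, so the root lies in [-1.5, -1]
g(-1.25) = -1.796875 < 0, so the root lies in [-1.25, -1]
g(-1.125) = 0.3066 > 0, so the root lies in [-1.25, -1.125]
g(-1.1875) = -0.6917 < 0, so the root lies in [-1.1875, -1.125]

-1.1875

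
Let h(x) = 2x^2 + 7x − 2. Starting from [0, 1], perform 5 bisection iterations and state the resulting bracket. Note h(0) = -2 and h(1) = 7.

[0.25, 0.28125]

h(0.5) = 2 > 0, so the root lies in [0, 0.5]
h(0.25) = -0.125 < 0, so the root lies in [0.25, 0.5]
h(0.375) = 0.90625 > 0, so the root lies in [0.25, 0.375]
h(0.3125) = 0.3828 > 0, so the root lies in [0.25, 0.3125]
h(0.28125) = 0.127 > 0, so the root lies in [0.25, 0.28125]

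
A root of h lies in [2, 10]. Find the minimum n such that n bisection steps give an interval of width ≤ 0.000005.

21

Width after n steps is 8/2^n. Need 2^n ≥ 8/0.000005 = 1600000.
2^20 = 1048576 < 1600000 ≤ 2^21 = 2097152, so n = 21.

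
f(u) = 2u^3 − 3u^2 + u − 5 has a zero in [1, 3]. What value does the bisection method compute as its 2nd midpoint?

1.5

m = 2, f(m) = 1 (+); new bracket [1, 2]
m = 1.5, f(m) = -3.5 (−); new bracket [1.5, 2]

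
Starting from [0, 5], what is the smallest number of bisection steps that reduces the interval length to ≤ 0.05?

7

Width after n steps is 5/2^n. Need 2^n ≥ 5/0.05 = 100.
2^6 = 64 < 100 ≤ 2^7 = 128, so n = 7.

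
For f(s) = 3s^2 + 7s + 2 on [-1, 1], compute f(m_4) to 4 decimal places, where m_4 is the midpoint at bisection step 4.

midpoint 0: f = 2 > 0 → [-1, 0]
midpoint -0.5: f = -0.75 < 0 → [-0.5, 0]
midpoint -0.25: f = 0.4375 > 0 → [-0.5, -0.25]
midpoint -0.375: f = -0.2031 < 0 → [-0.375, -0.25]

-0.2031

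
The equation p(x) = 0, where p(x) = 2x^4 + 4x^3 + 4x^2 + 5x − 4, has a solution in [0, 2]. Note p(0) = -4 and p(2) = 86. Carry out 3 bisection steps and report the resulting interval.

m = 1, p(m) = 11 (+); new bracket [0, 1]
m = 0.5, p(m) = 0.125 (+); new bracket [0, 0.5]
m = 0.25, p(m) = -2.429688 (−); new bracket [0.25, 0.5]

[0.25, 0.5]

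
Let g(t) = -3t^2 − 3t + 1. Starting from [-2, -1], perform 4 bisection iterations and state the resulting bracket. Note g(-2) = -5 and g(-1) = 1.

m = -1.5, g(m) = -1.25 (−); new bracket [-1.5, -1]
m = -1.25, g(m) = 0.0625 (+); new bracket [-1.5, -1.25]
m = -1.375, g(m) = -0.546875 (−); new bracket [-1.375, -1.25]
m = -1.3125, g(m) = -0.2305 (−); new bracket [-1.3125, -1.25]

[-1.3125, -1.25]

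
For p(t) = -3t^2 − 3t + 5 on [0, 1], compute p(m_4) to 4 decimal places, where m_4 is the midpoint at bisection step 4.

-0.4492

t = 0.5 gives p = 2.75, positive; keep [0.5, 1]
t = 0.75 gives p = 1.0625, positive; keep [0.75, 1]
t = 0.875 gives p = 0.078125, positive; keep [0.875, 1]
t = 0.9375 gives p = -0.4492, negative; keep [0.875, 0.9375]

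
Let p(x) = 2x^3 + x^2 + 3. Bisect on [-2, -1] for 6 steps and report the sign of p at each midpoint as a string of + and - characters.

midpoint -1.5: p = -1.5 < 0 → [-1.5, -1]
midpoint -1.25: p = 0.65625 > 0 → [-1.5, -1.25]
midpoint -1.375: p = -0.308594 < 0 → [-1.375, -1.25]
midpoint -1.3125: p = 0.2007 > 0 → [-1.375, -1.3125]
midpoint -1.34375: p = -0.0471 < 0 → [-1.34375, -1.3125]
midpoint -1.328125: p = 0.0785 > 0 → [-1.34375, -1.328125]

-+-+-+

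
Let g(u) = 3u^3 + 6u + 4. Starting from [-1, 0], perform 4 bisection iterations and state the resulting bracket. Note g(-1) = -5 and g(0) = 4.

g(-0.5) = 0.625 > 0, so the root lies in [-1, -0.5]
g(-0.75) = -1.765625 < 0, so the root lies in [-0.75, -0.5]
g(-0.625) = -0.482422 < 0, so the root lies in [-0.625, -0.5]
g(-0.5625) = 0.0911 > 0, so the root lies in [-0.625, -0.5625]

[-0.625, -0.5625]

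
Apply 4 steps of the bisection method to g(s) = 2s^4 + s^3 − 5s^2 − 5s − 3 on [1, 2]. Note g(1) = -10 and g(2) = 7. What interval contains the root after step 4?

s = 1.5 gives g = -8.25, negative; keep [1.5, 2]
s = 1.75 gives g = -2.945312, negative; keep [1.75, 2]
s = 1.875 gives g = 1.35791, positive; keep [1.75, 1.875]
s = 1.8125 gives g = -0.9494, negative; keep [1.8125, 1.875]

[1.8125, 1.875]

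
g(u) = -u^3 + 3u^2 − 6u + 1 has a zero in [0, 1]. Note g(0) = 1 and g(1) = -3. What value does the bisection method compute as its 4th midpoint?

u = 0.5 gives g = -1.375, negative; keep [0, 0.5]
u = 0.25 gives g = -0.328125, negative; keep [0, 0.25]
u = 0.125 gives g = 0.294922, positive; keep [0.125, 0.25]
u = 0.1875 gives g = -0.0261, negative; keep [0.125, 0.1875]

0.1875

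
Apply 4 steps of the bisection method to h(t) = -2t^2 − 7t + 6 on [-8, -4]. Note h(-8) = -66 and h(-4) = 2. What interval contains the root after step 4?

[-4.25, -4]

t = -6 gives h = -24, negative; keep [-6, -4]
t = -5 gives h = -9, negative; keep [-5, -4]
t = -4.5 gives h = -3, negative; keep [-4.5, -4]
t = -4.25 gives h = -0.375, negative; keep [-4.25, -4]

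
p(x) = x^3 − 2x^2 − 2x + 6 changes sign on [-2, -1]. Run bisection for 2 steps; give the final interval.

p(-1.5) = 1.125 > 0, so the root lies in [-2, -1.5]
p(-1.75) = -1.984375 < 0, so the root lies in [-1.75, -1.5]

[-1.75, -1.5]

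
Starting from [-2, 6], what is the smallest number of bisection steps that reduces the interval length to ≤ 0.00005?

Width after n steps is 8/2^n. Need 2^n ≥ 8/0.00005 = 160000.
2^17 = 131072 < 160000 ≤ 2^18 = 262144, so n = 18.

18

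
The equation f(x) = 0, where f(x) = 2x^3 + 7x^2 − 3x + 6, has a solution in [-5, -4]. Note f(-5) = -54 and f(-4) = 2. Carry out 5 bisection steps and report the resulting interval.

midpoint -4.5: f = -21 < 0 → [-4.5, -4]
midpoint -4.25: f = -8.34375 < 0 → [-4.25, -4]
midpoint -4.125: f = -2.894531 < 0 → [-4.125, -4]
midpoint -4.0625: f = -0.3794 < 0 → [-4.0625, -4]
midpoint -4.03125: f = 0.8271 > 0 → [-4.0625, -4.03125]

[-4.0625, -4.03125]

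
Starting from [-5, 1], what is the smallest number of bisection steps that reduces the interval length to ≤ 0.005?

Width after n steps is 6/2^n. Need 2^n ≥ 6/0.005 = 1200.
2^10 = 1024 < 1200 ≤ 2^11 = 2048, so n = 11.

11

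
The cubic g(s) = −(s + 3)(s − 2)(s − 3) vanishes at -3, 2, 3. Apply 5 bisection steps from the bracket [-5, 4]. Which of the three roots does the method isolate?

-3

g(-0.5) = -21.875 < 0, so the root lies in [-5, -0.5]
g(-2.75) = -6.828125 < 0, so the root lies in [-5, -2.75]
g(-3.875) = 35.341797 > 0, so the root lies in [-3.875, -2.75]
g(-3.3125) = 10.4797 > 0, so the root lies in [-3.3125, -2.75]
g(-3.03125) = 0.9483 > 0, so the root lies in [-3.03125, -2.75]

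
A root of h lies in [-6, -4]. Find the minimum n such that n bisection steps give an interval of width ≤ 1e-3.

11

Width after n steps is 2/2^n. Need 2^n ≥ 2/1e-3 = 2000.
2^10 = 1024 < 2000 ≤ 2^11 = 2048, so n = 11.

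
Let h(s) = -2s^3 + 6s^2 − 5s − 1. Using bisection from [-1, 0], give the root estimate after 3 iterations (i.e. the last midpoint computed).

-0.125

s = -0.5 gives h = 3.25, positive; keep [-0.5, 0]
s = -0.25 gives h = 0.65625, positive; keep [-0.25, 0]
s = -0.125 gives h = -0.277344, negative; keep [-0.25, -0.125]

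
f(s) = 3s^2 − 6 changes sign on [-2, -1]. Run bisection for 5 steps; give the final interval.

[-1.4375, -1.40625]

midpoint -1.5: f = 0.75 > 0 → [-1.5, -1]
midpoint -1.25: f = -1.3125 < 0 → [-1.5, -1.25]
midpoint -1.375: f = -0.328125 < 0 → [-1.5, -1.375]
midpoint -1.4375: f = 0.1992 > 0 → [-1.4375, -1.375]
midpoint -1.40625: f = -0.0674 < 0 → [-1.4375, -1.40625]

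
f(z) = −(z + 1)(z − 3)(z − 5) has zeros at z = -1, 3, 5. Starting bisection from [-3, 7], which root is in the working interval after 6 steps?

m = 2, f(m) = -9 (−); new bracket [-3, 2]
m = -0.5, f(m) = -9.625 (−); new bracket [-3, -0.5]
m = -1.75, f(m) = 24.046875 (+); new bracket [-1.75, -0.5]
m = -1.125, f(m) = 3.1582 (+); new bracket [-1.125, -0.5]
m = -0.8125, f(m) = -4.155 (−); new bracket [-1.125, -0.8125]
m = -0.96875, f(m) = -0.7403 (−); new bracket [-1.125, -0.96875]

-1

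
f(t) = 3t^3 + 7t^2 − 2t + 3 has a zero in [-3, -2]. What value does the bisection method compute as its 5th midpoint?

midpoint -2.5: f = 4.875 > 0 → [-3, -2.5]
midpoint -2.75: f = -0.953125 < 0 → [-2.75, -2.5]
midpoint -2.625: f = 2.220703 > 0 → [-2.75, -2.625]
midpoint -2.6875: f = 0.7009 > 0 → [-2.75, -2.6875]
midpoint -2.71875: f = -0.109 < 0 → [-2.71875, -2.6875]

-2.71875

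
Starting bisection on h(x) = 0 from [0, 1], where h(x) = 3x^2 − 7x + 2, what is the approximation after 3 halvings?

x = 0.5 gives h = -0.75, negative; keep [0, 0.5]
x = 0.25 gives h = 0.4375, positive; keep [0.25, 0.5]
x = 0.375 gives h = -0.203125, negative; keep [0.25, 0.375]

0.375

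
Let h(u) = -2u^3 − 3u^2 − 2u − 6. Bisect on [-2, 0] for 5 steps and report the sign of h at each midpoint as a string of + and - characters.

u = -1 gives h = -5, negative; keep [-2, -1]
u = -1.5 gives h = -3, negative; keep [-2, -1.5]
u = -1.75 gives h = -0.96875, negative; keep [-2, -1.75]
u = -1.875 gives h = 0.3867, positive; keep [-1.875, -1.75]
u = -1.8125 gives h = -0.3218, negative; keep [-1.875, -1.8125]

---+-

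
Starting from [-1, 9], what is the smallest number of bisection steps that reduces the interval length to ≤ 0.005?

Width after n steps is 10/2^n. Need 2^n ≥ 10/0.005 = 2000.
2^10 = 1024 < 2000 ≤ 2^11 = 2048, so n = 11.

11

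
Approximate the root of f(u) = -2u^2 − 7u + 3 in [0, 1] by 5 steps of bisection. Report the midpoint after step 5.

m = 0.5, f(m) = -1 (−); new bracket [0, 0.5]
m = 0.25, f(m) = 1.125 (+); new bracket [0.25, 0.5]
m = 0.375, f(m) = 0.09375 (+); new bracket [0.375, 0.5]
m = 0.4375, f(m) = -0.4453 (−); new bracket [0.375, 0.4375]
m = 0.40625, f(m) = -0.1738 (−); new bracket [0.375, 0.40625]

0.40625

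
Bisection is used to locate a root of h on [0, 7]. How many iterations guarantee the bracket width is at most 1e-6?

23

Width after n steps is 7/2^n. Need 2^n ≥ 7/1e-6 = 7000000.
2^22 = 4194304 < 7000000 ≤ 2^23 = 8388608, so n = 23.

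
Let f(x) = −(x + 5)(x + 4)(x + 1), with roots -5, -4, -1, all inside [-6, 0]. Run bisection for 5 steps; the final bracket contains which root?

m = -3, f(m) = 4 (+); new bracket [-3, 0]
m = -1.5, f(m) = 4.375 (+); new bracket [-1.5, 0]
m = -0.75, f(m) = -3.453125 (−); new bracket [-1.5, -0.75]
m = -1.125, f(m) = 1.3926 (+); new bracket [-1.125, -0.75]
m = -0.9375, f(m) = -0.7776 (−); new bracket [-1.125, -0.9375]

-1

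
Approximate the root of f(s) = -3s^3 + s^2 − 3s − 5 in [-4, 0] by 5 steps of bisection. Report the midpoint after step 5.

-0.875

m = -2, f(m) = 29 (+); new bracket [-2, 0]
m = -1, f(m) = 2 (+); new bracket [-1, 0]
m = -0.5, f(m) = -2.875 (−); new bracket [-1, -0.5]
m = -0.75, f(m) = -0.9219 (−); new bracket [-1, -0.75]
m = -0.875, f(m) = 0.4004 (+); new bracket [-0.875, -0.75]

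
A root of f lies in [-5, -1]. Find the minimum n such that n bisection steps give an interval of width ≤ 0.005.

10

Width after n steps is 4/2^n. Need 2^n ≥ 4/0.005 = 800.
2^9 = 512 < 800 ≤ 2^10 = 1024, so n = 10.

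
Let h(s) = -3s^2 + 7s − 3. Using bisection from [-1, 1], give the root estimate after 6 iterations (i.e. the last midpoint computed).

midpoint 0: h = -3 < 0 → [0, 1]
midpoint 0.5: h = -0.25 < 0 → [0.5, 1]
midpoint 0.75: h = 0.5625 > 0 → [0.5, 0.75]
midpoint 0.625: h = 0.2031 > 0 → [0.5, 0.625]
midpoint 0.5625: h = -0.0117 < 0 → [0.5625, 0.625]
midpoint 0.59375: h = 0.0986 > 0 → [0.5625, 0.59375]

0.59375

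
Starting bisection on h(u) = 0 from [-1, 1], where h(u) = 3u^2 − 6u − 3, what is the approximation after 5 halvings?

-0.4375

u = 0 gives h = -3, negative; keep [-1, 0]
u = -0.5 gives h = 0.75, positive; keep [-0.5, 0]
u = -0.25 gives h = -1.3125, negative; keep [-0.5, -0.25]
u = -0.375 gives h = -0.3281, negative; keep [-0.5, -0.375]
u = -0.4375 gives h = 0.1992, positive; keep [-0.4375, -0.375]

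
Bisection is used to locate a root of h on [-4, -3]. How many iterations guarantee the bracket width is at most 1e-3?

Width after n steps is 1/2^n. Need 2^n ≥ 1/1e-3 = 1000.
2^9 = 512 < 1000 ≤ 2^10 = 1024, so n = 10.

10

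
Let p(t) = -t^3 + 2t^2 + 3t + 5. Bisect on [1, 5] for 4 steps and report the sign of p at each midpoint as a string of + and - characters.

+--+

t = 3 gives p = 5, positive; keep [3, 5]
t = 4 gives p = -15, negative; keep [3, 4]
t = 3.5 gives p = -2.875, negative; keep [3, 3.5]
t = 3.25 gives p = 1.5469, positive; keep [3.25, 3.5]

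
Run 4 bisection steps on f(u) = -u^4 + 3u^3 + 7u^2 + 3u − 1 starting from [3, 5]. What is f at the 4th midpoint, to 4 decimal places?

1.8455

m = 4, f(m) = 59 (+); new bracket [4, 5]
m = 4.5, f(m) = 17.5625 (+); new bracket [4.5, 5]
m = 4.75, f(m) = -16.363281 (−); new bracket [4.5, 4.75]
m = 4.625, f(m) = 1.8455 (+); new bracket [4.625, 4.75]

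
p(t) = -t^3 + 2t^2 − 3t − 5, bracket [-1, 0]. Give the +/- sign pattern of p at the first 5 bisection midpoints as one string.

midpoint -0.5: p = -2.875 < 0 → [-1, -0.5]
midpoint -0.75: p = -1.203125 < 0 → [-1, -0.75]
midpoint -0.875: p = -0.173828 < 0 → [-1, -0.875]
midpoint -0.9375: p = 0.3943 > 0 → [-0.9375, -0.875]
midpoint -0.90625: p = 0.1056 > 0 → [-0.90625, -0.875]

---++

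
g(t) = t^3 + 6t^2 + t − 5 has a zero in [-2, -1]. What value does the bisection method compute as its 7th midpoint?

-1.1171875

g(-1.5) = 3.625 > 0, so the root lies in [-1.5, -1]
g(-1.25) = 1.171875 > 0, so the root lies in [-1.25, -1]
g(-1.125) = 0.044922 > 0, so the root lies in [-1.125, -1]
g(-1.0625) = -0.4885 < 0, so the root lies in [-1.125, -1.0625]
g(-1.09375) = -0.2245 < 0, so the root lies in [-1.125, -1.09375]
g(-1.109375) = -0.0904 < 0, so the root lies in [-1.125, -1.109375]
g(-1.1171875) = -0.0229 < 0, so the root lies in [-1.125, -1.1171875]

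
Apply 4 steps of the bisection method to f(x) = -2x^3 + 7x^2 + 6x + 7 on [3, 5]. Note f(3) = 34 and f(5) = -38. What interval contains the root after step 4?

m = 4, f(m) = 15 (+); new bracket [4, 5]
m = 4.5, f(m) = -6.5 (−); new bracket [4, 4.5]
m = 4.25, f(m) = 5.40625 (+); new bracket [4.25, 4.5]
m = 4.375, f(m) = -0.2461 (−); new bracket [4.25, 4.375]

[4.25, 4.375]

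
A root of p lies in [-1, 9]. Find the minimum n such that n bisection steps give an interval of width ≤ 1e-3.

Width after n steps is 10/2^n. Need 2^n ≥ 10/1e-3 = 10000.
2^13 = 8192 < 10000 ≤ 2^14 = 16384, so n = 14.

14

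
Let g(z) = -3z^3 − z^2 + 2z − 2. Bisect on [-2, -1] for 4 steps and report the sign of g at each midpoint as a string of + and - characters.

+-++

z = -1.5 gives g = 2.875, positive; keep [-1.5, -1]
z = -1.25 gives g = -0.203125, negative; keep [-1.5, -1.25]
z = -1.375 gives g = 1.158203, positive; keep [-1.375, -1.25]
z = -1.3125 gives g = 0.4353, positive; keep [-1.3125, -1.25]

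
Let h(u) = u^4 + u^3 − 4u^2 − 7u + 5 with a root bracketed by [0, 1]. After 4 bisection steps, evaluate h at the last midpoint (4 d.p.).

m = 0.5, h(m) = 0.6875 (+); new bracket [0.5, 1]
m = 0.75, h(m) = -1.761719 (−); new bracket [0.5, 0.75]
m = 0.625, h(m) = -0.540771 (−); new bracket [0.5, 0.625]
m = 0.5625, h(m) = 0.075 (+); new bracket [0.5625, 0.625]

0.0750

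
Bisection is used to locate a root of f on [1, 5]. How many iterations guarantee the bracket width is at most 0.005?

10

Width after n steps is 4/2^n. Need 2^n ≥ 4/0.005 = 800.
2^9 = 512 < 800 ≤ 2^10 = 1024, so n = 10.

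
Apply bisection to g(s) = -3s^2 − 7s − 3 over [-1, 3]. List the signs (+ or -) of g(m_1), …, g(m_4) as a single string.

---+

s = 1 gives g = -13, negative; keep [-1, 1]
s = 0 gives g = -3, negative; keep [-1, 0]
s = -0.5 gives g = -0.25, negative; keep [-1, -0.5]
s = -0.75 gives g = 0.5625, positive; keep [-0.75, -0.5]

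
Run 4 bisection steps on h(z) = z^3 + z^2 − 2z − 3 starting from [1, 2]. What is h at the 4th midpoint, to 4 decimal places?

0.1311

h(1.5) = -0.375 < 0, so the root lies in [1.5, 2]
h(1.75) = 1.921875 > 0, so the root lies in [1.5, 1.75]
h(1.625) = 0.681641 > 0, so the root lies in [1.5, 1.625]
h(1.5625) = 0.1311 > 0, so the root lies in [1.5, 1.5625]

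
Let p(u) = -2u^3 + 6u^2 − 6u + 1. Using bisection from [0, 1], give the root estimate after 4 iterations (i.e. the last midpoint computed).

midpoint 0.5: p = -0.75 < 0 → [0, 0.5]
midpoint 0.25: p = -0.15625 < 0 → [0, 0.25]
midpoint 0.125: p = 0.339844 > 0 → [0.125, 0.25]
midpoint 0.1875: p = 0.0728 > 0 → [0.1875, 0.25]

0.1875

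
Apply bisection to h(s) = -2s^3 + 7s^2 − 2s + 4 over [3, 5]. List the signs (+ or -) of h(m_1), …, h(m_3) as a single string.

m = 4, h(m) = -20 (−); new bracket [3, 4]
m = 3.5, h(m) = -3 (−); new bracket [3, 3.5]
m = 3.25, h(m) = 2.78125 (+); new bracket [3.25, 3.5]

--+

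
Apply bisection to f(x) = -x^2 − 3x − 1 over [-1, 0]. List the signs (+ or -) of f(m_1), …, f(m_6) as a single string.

+--+++

x = -0.5 gives f = 0.25, positive; keep [-0.5, 0]
x = -0.25 gives f = -0.3125, negative; keep [-0.5, -0.25]
x = -0.375 gives f = -0.015625, negative; keep [-0.5, -0.375]
x = -0.4375 gives f = 0.1211, positive; keep [-0.4375, -0.375]
x = -0.40625 gives f = 0.0537, positive; keep [-0.40625, -0.375]
x = -0.390625 gives f = 0.0193, positive; keep [-0.390625, -0.375]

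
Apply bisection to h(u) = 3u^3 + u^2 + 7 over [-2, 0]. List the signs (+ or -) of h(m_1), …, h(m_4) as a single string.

h(-1) = 5 > 0, so the root lies in [-2, -1]
h(-1.5) = -0.875 < 0, so the root lies in [-1.5, -1]
h(-1.25) = 2.703125 > 0, so the root lies in [-1.5, -1.25]
h(-1.375) = 1.0918 > 0, so the root lies in [-1.5, -1.375]

+-++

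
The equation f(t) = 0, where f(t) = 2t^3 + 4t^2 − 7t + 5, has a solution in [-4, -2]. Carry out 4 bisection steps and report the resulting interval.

[-3.375, -3.25]

m = -3, f(m) = 8 (+); new bracket [-4, -3]
m = -3.5, f(m) = -7.25 (−); new bracket [-3.5, -3]
m = -3.25, f(m) = 1.34375 (+); new bracket [-3.5, -3.25]
m = -3.375, f(m) = -2.6992 (−); new bracket [-3.375, -3.25]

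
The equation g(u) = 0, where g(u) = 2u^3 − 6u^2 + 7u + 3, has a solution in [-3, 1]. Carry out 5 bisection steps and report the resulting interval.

u = -1 gives g = -12, negative; keep [-1, 1]
u = 0 gives g = 3, positive; keep [-1, 0]
u = -0.5 gives g = -2.25, negative; keep [-0.5, 0]
u = -0.25 gives g = 0.8438, positive; keep [-0.5, -0.25]
u = -0.375 gives g = -0.5742, negative; keep [-0.375, -0.25]

[-0.375, -0.25]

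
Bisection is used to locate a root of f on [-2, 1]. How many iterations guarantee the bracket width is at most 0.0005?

13

Width after n steps is 3/2^n. Need 2^n ≥ 3/0.0005 = 6000.
2^12 = 4096 < 6000 ≤ 2^13 = 8192, so n = 13.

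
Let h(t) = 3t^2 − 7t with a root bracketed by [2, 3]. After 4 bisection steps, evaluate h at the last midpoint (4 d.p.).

-0.1445

h(2.5) = 1.25 > 0, so the root lies in [2, 2.5]
h(2.25) = -0.5625 < 0, so the root lies in [2.25, 2.5]
h(2.375) = 0.296875 > 0, so the root lies in [2.25, 2.375]
h(2.3125) = -0.1445 < 0, so the root lies in [2.3125, 2.375]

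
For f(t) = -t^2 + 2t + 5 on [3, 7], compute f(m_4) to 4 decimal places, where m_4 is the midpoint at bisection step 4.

0.9375

t = 5 gives f = -10, negative; keep [3, 5]
t = 4 gives f = -3, negative; keep [3, 4]
t = 3.5 gives f = -0.25, negative; keep [3, 3.5]
t = 3.25 gives f = 0.9375, positive; keep [3.25, 3.5]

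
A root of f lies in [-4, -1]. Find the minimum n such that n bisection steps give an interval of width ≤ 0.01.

9

Width after n steps is 3/2^n. Need 2^n ≥ 3/0.01 = 300.
2^8 = 256 < 300 ≤ 2^9 = 512, so n = 9.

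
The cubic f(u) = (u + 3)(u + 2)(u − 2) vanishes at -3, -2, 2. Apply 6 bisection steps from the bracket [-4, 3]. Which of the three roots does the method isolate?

m = -0.5, f(m) = -9.375 (−); new bracket [-0.5, 3]
m = 1.25, f(m) = -10.359375 (−); new bracket [1.25, 3]
m = 2.125, f(m) = 2.642578 (+); new bracket [1.25, 2.125]
m = 1.6875, f(m) = -5.4016 (−); new bracket [1.6875, 2.125]
m = 1.90625, f(m) = -1.7967 (−); new bracket [1.90625, 2.125]
m = 2.015625, f(m) = 0.3147 (+); new bracket [1.90625, 2.015625]

2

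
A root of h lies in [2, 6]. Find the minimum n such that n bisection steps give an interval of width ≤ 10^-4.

16

Width after n steps is 4/2^n. Need 2^n ≥ 4/10^-4 = 40000.
2^15 = 32768 < 40000 ≤ 2^16 = 65536, so n = 16.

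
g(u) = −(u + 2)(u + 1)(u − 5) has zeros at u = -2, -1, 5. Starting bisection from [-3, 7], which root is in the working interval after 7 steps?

5

m = 2, g(m) = 36 (+); new bracket [2, 7]
m = 4.5, g(m) = 17.875 (+); new bracket [4.5, 7]
m = 5.75, g(m) = -39.234375 (−); new bracket [4.5, 5.75]
m = 5.125, g(m) = -5.4551 (−); new bracket [4.5, 5.125]
m = 4.8125, g(m) = 7.4246 (+); new bracket [4.8125, 5.125]
m = 4.96875, g(m) = 1.2998 (+); new bracket [4.96875, 5.125]
m = 5.046875, g(m) = -1.9974 (−); new bracket [4.96875, 5.046875]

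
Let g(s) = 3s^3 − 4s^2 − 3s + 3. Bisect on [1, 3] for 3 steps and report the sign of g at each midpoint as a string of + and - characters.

+-+

m = 2, g(m) = 5 (+); new bracket [1, 2]
m = 1.5, g(m) = -0.375 (−); new bracket [1.5, 2]
m = 1.75, g(m) = 1.578125 (+); new bracket [1.5, 1.75]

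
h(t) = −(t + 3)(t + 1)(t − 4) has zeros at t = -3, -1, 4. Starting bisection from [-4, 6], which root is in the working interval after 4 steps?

4

h(1) = 24 > 0, so the root lies in [1, 6]
h(3.5) = 14.625 > 0, so the root lies in [3.5, 6]
h(4.75) = -33.421875 < 0, so the root lies in [3.5, 4.75]
h(4.125) = -4.5645 < 0, so the root lies in [3.5, 4.125]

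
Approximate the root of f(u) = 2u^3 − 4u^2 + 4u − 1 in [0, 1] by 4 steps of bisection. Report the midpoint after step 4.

u = 0.5 gives f = 0.25, positive; keep [0, 0.5]
u = 0.25 gives f = -0.21875, negative; keep [0.25, 0.5]
u = 0.375 gives f = 0.042969, positive; keep [0.25, 0.375]
u = 0.3125 gives f = -0.0796, negative; keep [0.3125, 0.375]

0.3125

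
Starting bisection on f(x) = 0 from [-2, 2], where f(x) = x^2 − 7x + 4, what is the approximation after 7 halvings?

m = 0, f(m) = 4 (+); new bracket [0, 2]
m = 1, f(m) = -2 (−); new bracket [0, 1]
m = 0.5, f(m) = 0.75 (+); new bracket [0.5, 1]
m = 0.75, f(m) = -0.6875 (−); new bracket [0.5, 0.75]
m = 0.625, f(m) = 0.0156 (+); new bracket [0.625, 0.75]
m = 0.6875, f(m) = -0.3398 (−); new bracket [0.625, 0.6875]
m = 0.65625, f(m) = -0.1631 (−); new bracket [0.625, 0.65625]

0.65625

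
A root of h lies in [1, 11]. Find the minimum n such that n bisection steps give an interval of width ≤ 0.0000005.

25

Width after n steps is 10/2^n. Need 2^n ≥ 10/0.0000005 = 20000000.
2^24 = 16777216 < 20000000 ≤ 2^25 = 33554432, so n = 25.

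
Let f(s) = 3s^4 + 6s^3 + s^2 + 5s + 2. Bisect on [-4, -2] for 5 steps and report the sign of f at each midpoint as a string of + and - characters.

+++-+

m = -3, f(m) = 77 (+); new bracket [-3, -2]
m = -2.5, f(m) = 19.1875 (+); new bracket [-2.5, -2]
m = -2.25, f(m) = 4.355469 (+); new bracket [-2.25, -2]
m = -2.125, f(m) = -0.511 (−); new bracket [-2.25, -2.125]
m = -2.1875, f(m) = 1.7356 (+); new bracket [-2.1875, -2.125]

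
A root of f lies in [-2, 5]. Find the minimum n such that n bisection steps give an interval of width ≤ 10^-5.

20

Width after n steps is 7/2^n. Need 2^n ≥ 7/10^-5 = 700000.
2^19 = 524288 < 700000 ≤ 2^20 = 1048576, so n = 20.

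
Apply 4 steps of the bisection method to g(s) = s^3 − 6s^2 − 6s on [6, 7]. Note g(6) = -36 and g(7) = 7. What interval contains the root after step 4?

[6.8125, 6.875]

g(6.5) = -17.875 < 0, so the root lies in [6.5, 7]
g(6.75) = -6.328125 < 0, so the root lies in [6.75, 7]
g(6.875) = 0.107422 > 0, so the root lies in [6.75, 6.875]
g(6.8125) = -3.1667 < 0, so the root lies in [6.8125, 6.875]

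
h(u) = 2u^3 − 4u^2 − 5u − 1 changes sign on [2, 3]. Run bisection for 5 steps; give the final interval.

m = 2.5, h(m) = -7.25 (−); new bracket [2.5, 3]
m = 2.75, h(m) = -3.40625 (−); new bracket [2.75, 3]
m = 2.875, h(m) = -0.910156 (−); new bracket [2.875, 3]
m = 2.9375, h(m) = 0.4917 (+); new bracket [2.875, 2.9375]
m = 2.90625, h(m) = -0.2224 (−); new bracket [2.90625, 2.9375]

[2.90625, 2.9375]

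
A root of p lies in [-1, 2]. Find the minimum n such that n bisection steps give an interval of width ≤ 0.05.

6

Width after n steps is 3/2^n. Need 2^n ≥ 3/0.05 = 60.
2^5 = 32 < 60 ≤ 2^6 = 64, so n = 6.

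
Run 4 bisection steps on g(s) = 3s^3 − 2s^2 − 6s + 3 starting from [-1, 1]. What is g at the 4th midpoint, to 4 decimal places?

0.6270

s = 0 gives g = 3, positive; keep [0, 1]
s = 0.5 gives g = -0.125, negative; keep [0, 0.5]
s = 0.25 gives g = 1.421875, positive; keep [0.25, 0.5]
s = 0.375 gives g = 0.627, positive; keep [0.375, 0.5]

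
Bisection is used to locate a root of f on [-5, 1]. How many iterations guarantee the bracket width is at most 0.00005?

17

Width after n steps is 6/2^n. Need 2^n ≥ 6/0.00005 = 120000.
2^16 = 65536 < 120000 ≤ 2^17 = 131072, so n = 17.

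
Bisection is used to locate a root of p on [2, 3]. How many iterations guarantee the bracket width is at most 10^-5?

17

Width after n steps is 1/2^n. Need 2^n ≥ 1/10^-5 = 100000.
2^16 = 65536 < 100000 ≤ 2^17 = 131072, so n = 17.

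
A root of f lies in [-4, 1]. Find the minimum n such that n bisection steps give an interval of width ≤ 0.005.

Width after n steps is 5/2^n. Need 2^n ≥ 5/0.005 = 1000.
2^9 = 512 < 1000 ≤ 2^10 = 1024, so n = 10.

10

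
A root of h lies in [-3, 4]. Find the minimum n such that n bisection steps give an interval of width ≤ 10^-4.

Width after n steps is 7/2^n. Need 2^n ≥ 7/10^-4 = 70000.
2^16 = 65536 < 70000 ≤ 2^17 = 131072, so n = 17.

17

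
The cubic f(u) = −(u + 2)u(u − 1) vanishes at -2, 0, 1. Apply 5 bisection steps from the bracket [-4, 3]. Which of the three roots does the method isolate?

-2

f(-0.5) = -1.125 < 0, so the root lies in [-4, -0.5]
f(-2.25) = 1.828125 > 0, so the root lies in [-2.25, -0.5]
f(-1.375) = -2.041016 < 0, so the root lies in [-2.25, -1.375]
f(-1.8125) = -0.9558 < 0, so the root lies in [-2.25, -1.8125]
f(-2.03125) = 0.1924 > 0, so the root lies in [-2.03125, -1.8125]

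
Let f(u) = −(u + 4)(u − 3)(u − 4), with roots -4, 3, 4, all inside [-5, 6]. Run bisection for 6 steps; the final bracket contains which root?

u = 0.5 gives f = -39.375, negative; keep [-5, 0.5]
u = -2.25 gives f = -57.421875, negative; keep [-5, -2.25]
u = -3.625 gives f = -18.943359, negative; keep [-5, -3.625]
u = -4.3125 gives f = 18.9954, positive; keep [-4.3125, -3.625]
u = -3.96875 gives f = -1.7354, negative; keep [-4.3125, -3.96875]
u = -4.140625 gives f = 8.1744, positive; keep [-4.140625, -3.96875]

-4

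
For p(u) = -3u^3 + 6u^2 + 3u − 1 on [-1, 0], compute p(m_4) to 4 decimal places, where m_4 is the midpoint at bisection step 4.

p(-0.5) = -0.625 < 0, so the root lies in [-1, -0.5]
p(-0.75) = 1.390625 > 0, so the root lies in [-0.75, -0.5]
p(-0.625) = 0.201172 > 0, so the root lies in [-0.625, -0.5]
p(-0.5625) = -0.2551 < 0, so the root lies in [-0.625, -0.5625]

-0.2551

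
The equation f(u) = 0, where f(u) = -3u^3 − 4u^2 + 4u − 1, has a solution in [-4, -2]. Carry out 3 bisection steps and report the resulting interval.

m = -3, f(m) = 32 (+); new bracket [-3, -2]
m = -2.5, f(m) = 10.875 (+); new bracket [-2.5, -2]
m = -2.25, f(m) = 3.921875 (+); new bracket [-2.25, -2]

[-2.25, -2]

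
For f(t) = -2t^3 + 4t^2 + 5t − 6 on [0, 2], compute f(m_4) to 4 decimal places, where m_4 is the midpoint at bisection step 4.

0.0977

f(1) = 1 > 0, so the root lies in [0, 1]
f(0.5) = -2.75 < 0, so the root lies in [0.5, 1]
f(0.75) = -0.84375 < 0, so the root lies in [0.75, 1]
f(0.875) = 0.0977 > 0, so the root lies in [0.75, 0.875]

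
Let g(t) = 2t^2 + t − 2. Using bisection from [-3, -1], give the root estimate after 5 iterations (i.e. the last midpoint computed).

-1.3125

m = -2, g(m) = 4 (+); new bracket [-2, -1]
m = -1.5, g(m) = 1 (+); new bracket [-1.5, -1]
m = -1.25, g(m) = -0.125 (−); new bracket [-1.5, -1.25]
m = -1.375, g(m) = 0.4062 (+); new bracket [-1.375, -1.25]
m = -1.3125, g(m) = 0.1328 (+); new bracket [-1.3125, -1.25]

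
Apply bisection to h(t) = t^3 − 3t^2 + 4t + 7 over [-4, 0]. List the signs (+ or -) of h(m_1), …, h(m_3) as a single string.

--+

midpoint -2: h = -21 < 0 → [-2, 0]
midpoint -1: h = -1 < 0 → [-1, 0]
midpoint -0.5: h = 4.125 > 0 → [-1, -0.5]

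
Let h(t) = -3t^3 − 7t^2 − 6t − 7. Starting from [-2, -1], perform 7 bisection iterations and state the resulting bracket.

t = -1.5 gives h = -3.625, negative; keep [-2, -1.5]
t = -1.75 gives h = -1.859375, negative; keep [-2, -1.75]
t = -1.875 gives h = -0.583984, negative; keep [-2, -1.875]
t = -1.9375 gives h = 0.1672, positive; keep [-1.9375, -1.875]
t = -1.90625 gives h = -0.2183, negative; keep [-1.9375, -1.90625]
t = -1.921875 gives h = -0.028, negative; keep [-1.9375, -1.921875]
t = -1.9296875 gives h = 0.069, positive; keep [-1.9296875, -1.921875]

[-1.9296875, -1.921875]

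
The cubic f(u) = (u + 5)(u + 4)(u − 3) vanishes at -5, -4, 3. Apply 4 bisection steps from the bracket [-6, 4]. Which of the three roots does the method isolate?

u = -1 gives f = -48, negative; keep [-1, 4]
u = 1.5 gives f = -53.625, negative; keep [1.5, 4]
u = 2.75 gives f = -13.078125, negative; keep [2.75, 4]
u = 3.375 gives f = 23.1621, positive; keep [2.75, 3.375]

3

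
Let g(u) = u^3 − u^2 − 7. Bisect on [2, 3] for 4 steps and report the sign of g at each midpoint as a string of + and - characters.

m = 2.5, g(m) = 2.375 (+); new bracket [2, 2.5]
m = 2.25, g(m) = -0.671875 (−); new bracket [2.25, 2.5]
m = 2.375, g(m) = 0.755859 (+); new bracket [2.25, 2.375]
m = 2.3125, g(m) = 0.0188 (+); new bracket [2.25, 2.3125]

+-++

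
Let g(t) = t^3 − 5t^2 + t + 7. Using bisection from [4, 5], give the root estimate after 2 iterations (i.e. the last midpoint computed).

4.25

g(4.5) = 1.375 > 0, so the root lies in [4, 4.5]
g(4.25) = -2.296875 < 0, so the root lies in [4.25, 4.5]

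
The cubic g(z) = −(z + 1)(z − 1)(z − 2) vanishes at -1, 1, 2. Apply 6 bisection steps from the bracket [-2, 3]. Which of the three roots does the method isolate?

z = 0.5 gives g = -1.125, negative; keep [-2, 0.5]
z = -0.75 gives g = -1.203125, negative; keep [-2, -0.75]
z = -1.375 gives g = 3.005859, positive; keep [-1.375, -0.75]
z = -1.0625 gives g = 0.3948, positive; keep [-1.0625, -0.75]
z = -0.90625 gives g = -0.5194, negative; keep [-1.0625, -0.90625]
z = -0.984375 gives g = -0.0925, negative; keep [-1.0625, -0.984375]

-1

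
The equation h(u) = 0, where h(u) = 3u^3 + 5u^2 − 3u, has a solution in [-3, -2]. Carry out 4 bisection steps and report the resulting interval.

midpoint -2.5: h = -8.125 < 0 → [-2.5, -2]
midpoint -2.25: h = -2.109375 < 0 → [-2.25, -2]
midpoint -2.125: h = 0.166016 > 0 → [-2.25, -2.125]
midpoint -2.1875: h = -0.9143 < 0 → [-2.1875, -2.125]

[-2.1875, -2.125]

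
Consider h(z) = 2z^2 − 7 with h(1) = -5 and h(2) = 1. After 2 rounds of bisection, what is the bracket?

h(1.5) = -2.5 < 0, so the root lies in [1.5, 2]
h(1.75) = -0.875 < 0, so the root lies in [1.75, 2]

[1.75, 2]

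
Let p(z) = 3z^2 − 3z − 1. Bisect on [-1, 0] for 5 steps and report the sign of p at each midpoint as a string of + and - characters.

z = -0.5 gives p = 1.25, positive; keep [-0.5, 0]
z = -0.25 gives p = -0.0625, negative; keep [-0.5, -0.25]
z = -0.375 gives p = 0.546875, positive; keep [-0.375, -0.25]
z = -0.3125 gives p = 0.2305, positive; keep [-0.3125, -0.25]
z = -0.28125 gives p = 0.0811, positive; keep [-0.28125, -0.25]

+-+++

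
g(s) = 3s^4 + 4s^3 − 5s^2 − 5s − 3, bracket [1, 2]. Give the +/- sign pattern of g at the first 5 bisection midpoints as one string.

+-+-+

m = 1.5, g(m) = 6.9375 (+); new bracket [1, 1.5]
m = 1.25, g(m) = -1.925781 (−); new bracket [1.25, 1.5]
m = 1.375, g(m) = 1.793701 (+); new bracket [1.25, 1.375]
m = 1.3125, g(m) = -0.2292 (−); new bracket [1.3125, 1.375]
m = 1.34375, g(m) = 0.7396 (+); new bracket [1.3125, 1.34375]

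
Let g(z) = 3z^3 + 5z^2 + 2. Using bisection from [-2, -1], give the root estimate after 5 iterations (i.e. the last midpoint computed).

g(-1.5) = 3.125 > 0, so the root lies in [-2, -1.5]
g(-1.75) = 1.234375 > 0, so the root lies in [-2, -1.75]
g(-1.875) = -0.197266 < 0, so the root lies in [-1.875, -1.75]
g(-1.8125) = 0.5627 > 0, so the root lies in [-1.875, -1.8125]
g(-1.84375) = 0.1941 > 0, so the root lies in [-1.875, -1.84375]

-1.84375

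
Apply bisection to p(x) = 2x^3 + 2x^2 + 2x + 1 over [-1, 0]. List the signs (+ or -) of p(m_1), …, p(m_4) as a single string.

m = -0.5, p(m) = 0.25 (+); new bracket [-1, -0.5]
m = -0.75, p(m) = -0.21875 (−); new bracket [-0.75, -0.5]
m = -0.625, p(m) = 0.042969 (+); new bracket [-0.75, -0.625]
m = -0.6875, p(m) = -0.0796 (−); new bracket [-0.6875, -0.625]

+-+-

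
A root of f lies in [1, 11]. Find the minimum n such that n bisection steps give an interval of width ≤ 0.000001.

Width after n steps is 10/2^n. Need 2^n ≥ 10/0.000001 = 10000000.
2^23 = 8388608 < 10000000 ≤ 2^24 = 16777216, so n = 24.

24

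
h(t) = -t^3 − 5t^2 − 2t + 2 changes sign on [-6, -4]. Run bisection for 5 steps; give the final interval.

m = -5, h(m) = 12 (+); new bracket [-5, -4]
m = -4.5, h(m) = 0.875 (+); new bracket [-4.5, -4]
m = -4.25, h(m) = -3.046875 (−); new bracket [-4.5, -4.25]
m = -4.375, h(m) = -1.2129 (−); new bracket [-4.5, -4.375]
m = -4.4375, h(m) = -0.2014 (−); new bracket [-4.5, -4.4375]

[-4.5, -4.4375]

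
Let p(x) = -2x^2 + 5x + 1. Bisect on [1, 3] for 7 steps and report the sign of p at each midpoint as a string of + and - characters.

x = 2 gives p = 3, positive; keep [2, 3]
x = 2.5 gives p = 1, positive; keep [2.5, 3]
x = 2.75 gives p = -0.375, negative; keep [2.5, 2.75]
x = 2.625 gives p = 0.3438, positive; keep [2.625, 2.75]
x = 2.6875 gives p = -0.0078, negative; keep [2.625, 2.6875]
x = 2.65625 gives p = 0.1699, positive; keep [2.65625, 2.6875]
x = 2.671875 gives p = 0.0815, positive; keep [2.671875, 2.6875]

++-+-++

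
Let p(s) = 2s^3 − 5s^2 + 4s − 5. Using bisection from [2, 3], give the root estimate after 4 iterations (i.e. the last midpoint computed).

2.0625

midpoint 2.5: p = 5 > 0 → [2, 2.5]
midpoint 2.25: p = 1.46875 > 0 → [2, 2.25]
midpoint 2.125: p = 0.113281 > 0 → [2, 2.125]
midpoint 2.0625: p = -0.4722 < 0 → [2.0625, 2.125]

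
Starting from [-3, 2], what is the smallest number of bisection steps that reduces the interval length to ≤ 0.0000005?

Width after n steps is 5/2^n. Need 2^n ≥ 5/0.0000005 = 10000000.
2^23 = 8388608 < 10000000 ≤ 2^24 = 16777216, so n = 24.

24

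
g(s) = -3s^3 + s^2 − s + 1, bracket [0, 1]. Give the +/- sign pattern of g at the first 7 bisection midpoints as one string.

m = 0.5, g(m) = 0.375 (+); new bracket [0.5, 1]
m = 0.75, g(m) = -0.453125 (−); new bracket [0.5, 0.75]
m = 0.625, g(m) = 0.033203 (+); new bracket [0.625, 0.75]
m = 0.6875, g(m) = -0.1897 (−); new bracket [0.625, 0.6875]
m = 0.65625, g(m) = -0.0735 (−); new bracket [0.625, 0.65625]
m = 0.640625, g(m) = -0.019 (−); new bracket [0.625, 0.640625]
m = 0.6328125, g(m) = 0.0074 (+); new bracket [0.6328125, 0.640625]

+-+---+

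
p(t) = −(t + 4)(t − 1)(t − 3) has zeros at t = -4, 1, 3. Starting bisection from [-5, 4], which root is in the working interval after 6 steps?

-4

midpoint -0.5: p = -18.375 < 0 → [-5, -0.5]
midpoint -2.75: p = -26.953125 < 0 → [-5, -2.75]
midpoint -3.875: p = -4.189453 < 0 → [-5, -3.875]
midpoint -4.4375: p = 17.6931 > 0 → [-4.4375, -3.875]
midpoint -4.15625: p = 5.7655 > 0 → [-4.15625, -3.875]
midpoint -4.015625: p = 0.5498 > 0 → [-4.015625, -3.875]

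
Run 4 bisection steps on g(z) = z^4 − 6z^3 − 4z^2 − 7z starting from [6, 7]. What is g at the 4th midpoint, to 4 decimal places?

midpoint 6.5: g = -77.1875 < 0 → [6.5, 7]
midpoint 6.75: g = 1.160156 > 0 → [6.5, 6.75]
midpoint 6.625: g = -40.202881 < 0 → [6.625, 6.75]
midpoint 6.6875: g = -20.0837 < 0 → [6.6875, 6.75]

-20.0837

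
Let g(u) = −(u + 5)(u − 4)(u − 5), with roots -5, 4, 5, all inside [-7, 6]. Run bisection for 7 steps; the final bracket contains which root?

u = -0.5 gives g = -111.375, negative; keep [-7, -0.5]
u = -3.75 gives g = -84.765625, negative; keep [-7, -3.75]
u = -5.375 gives g = 36.474609, positive; keep [-5.375, -3.75]
u = -4.5625 gives g = -35.822, negative; keep [-5.375, -4.5625]
u = -4.96875 gives g = -2.794, negative; keep [-5.375, -4.96875]
u = -5.171875 gives g = 16.0351, positive; keep [-5.171875, -4.96875]
u = -5.0703125 gives g = 6.4224, positive; keep [-5.0703125, -4.96875]

-5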